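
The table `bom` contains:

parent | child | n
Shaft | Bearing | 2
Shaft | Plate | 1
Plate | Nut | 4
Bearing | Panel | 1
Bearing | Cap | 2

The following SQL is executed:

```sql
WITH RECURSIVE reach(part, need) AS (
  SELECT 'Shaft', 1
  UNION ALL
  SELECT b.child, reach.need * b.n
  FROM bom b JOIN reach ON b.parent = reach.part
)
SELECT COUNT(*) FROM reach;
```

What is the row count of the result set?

Base: (Shaft, need=1).
Iteration 1: components of {Shaft} -> Bearing = 1*2 = 2, Plate = 1*1 = 1.
Iteration 2: components of {Bearing,Plate} -> Cap = 2*2 = 4, Nut = 1*4 = 4, Panel = 2*1 = 2.
Iteration 3: no further components; recursion stops.
Total rows emitted: 6.

6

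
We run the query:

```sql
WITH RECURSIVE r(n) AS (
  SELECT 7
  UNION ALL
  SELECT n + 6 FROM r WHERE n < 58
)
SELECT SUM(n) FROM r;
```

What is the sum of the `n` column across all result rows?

Base: n=7.
Iteration 1: 7 < 58 holds -> n = 7 + 6 = 13.
Iteration 2: 13 < 58 holds -> n = 13 + 6 = 19.
Iteration 3: 19 < 58 holds -> n = 19 + 6 = 25.
Iteration 4: 25 < 58 holds -> n = 25 + 6 = 31.
Iteration 5: 31 < 58 holds -> n = 31 + 6 = 37.
Iteration 6: 37 < 58 holds -> n = 37 + 6 = 43.
Iteration 7: 43 < 58 holds -> n = 43 + 6 = 49.
Iteration 8: 49 < 58 holds -> n = 49 + 6 = 55.
Iteration 9: 55 < 58 holds -> n = 55 + 6 = 61.
Iteration 10: 61 < 58 fails; recursion stops.
SUM(n) = 7 + 13 + 19 + 25 + 31 + 37 + 43 + 49 + 55 + 61 = 340.

340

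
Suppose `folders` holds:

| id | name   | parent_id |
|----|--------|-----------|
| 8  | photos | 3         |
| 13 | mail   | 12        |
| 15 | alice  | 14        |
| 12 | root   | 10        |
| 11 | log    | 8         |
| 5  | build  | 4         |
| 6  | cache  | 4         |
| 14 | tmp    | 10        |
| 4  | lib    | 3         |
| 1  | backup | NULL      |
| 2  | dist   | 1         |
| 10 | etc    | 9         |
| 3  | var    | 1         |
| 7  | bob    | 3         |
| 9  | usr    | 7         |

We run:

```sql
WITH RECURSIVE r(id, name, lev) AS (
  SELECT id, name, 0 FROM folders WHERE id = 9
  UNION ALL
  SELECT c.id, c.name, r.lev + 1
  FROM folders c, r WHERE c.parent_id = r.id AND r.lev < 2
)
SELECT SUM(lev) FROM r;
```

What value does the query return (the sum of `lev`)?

5

Base: id=9 (usr) at lev 0.
Iteration 1: rows with parent_id in {9} -> etc (id 10, lev 1).
Iteration 2: rows with parent_id in {10} -> root (id 12, lev 2), tmp (id 14, lev 2).
Iteration 3: lev < 2 fails for all current rows; recursion stops.
SUM(lev) = 0 + 1 + 2 + 2 = 5.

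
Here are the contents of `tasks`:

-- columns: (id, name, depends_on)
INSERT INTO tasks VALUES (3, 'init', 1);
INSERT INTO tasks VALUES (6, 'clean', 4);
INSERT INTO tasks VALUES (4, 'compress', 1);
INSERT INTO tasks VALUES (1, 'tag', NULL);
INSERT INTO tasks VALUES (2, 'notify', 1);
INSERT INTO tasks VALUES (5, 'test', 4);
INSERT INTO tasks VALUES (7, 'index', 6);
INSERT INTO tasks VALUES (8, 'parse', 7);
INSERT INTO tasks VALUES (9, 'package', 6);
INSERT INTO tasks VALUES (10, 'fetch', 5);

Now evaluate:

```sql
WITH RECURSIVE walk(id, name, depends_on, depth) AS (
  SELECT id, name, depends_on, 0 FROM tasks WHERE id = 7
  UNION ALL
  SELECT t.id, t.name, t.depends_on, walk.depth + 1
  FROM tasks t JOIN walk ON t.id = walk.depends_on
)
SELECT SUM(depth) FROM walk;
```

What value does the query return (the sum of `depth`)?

6

Base: id=7 (index), depends_on=6, depth 0.
Iteration 1: join on id=6 -> clean (id 6, depends_on=4, depth 1).
Iteration 2: join on id=4 -> compress (id 4, depends_on=1, depth 2).
Iteration 3: join on id=1 -> tag (id 1, depends_on=NULL, depth 3).
Iteration 4: depends_on is NULL; no match; recursion stops.
SUM(depth) = 0 + 1 + 2 + 3 = 6.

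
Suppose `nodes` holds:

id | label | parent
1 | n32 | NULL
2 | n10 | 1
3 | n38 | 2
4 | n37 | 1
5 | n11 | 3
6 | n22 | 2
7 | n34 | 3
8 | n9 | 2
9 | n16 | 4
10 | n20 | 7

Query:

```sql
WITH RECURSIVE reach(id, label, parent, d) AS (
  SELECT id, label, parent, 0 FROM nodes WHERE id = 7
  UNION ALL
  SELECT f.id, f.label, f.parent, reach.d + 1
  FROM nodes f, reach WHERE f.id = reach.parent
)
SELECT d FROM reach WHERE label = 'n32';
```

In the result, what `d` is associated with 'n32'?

3

Base: id=7 (n34), parent=3, d 0.
Iteration 1: join on id=3 -> n38 (id 3, parent=2, d 1).
Iteration 2: join on id=2 -> n10 (id 2, parent=1, d 2).
Iteration 3: join on id=1 -> n32 (id 1, parent=NULL, d 3).
Iteration 4: parent is NULL; no match; recursion stops.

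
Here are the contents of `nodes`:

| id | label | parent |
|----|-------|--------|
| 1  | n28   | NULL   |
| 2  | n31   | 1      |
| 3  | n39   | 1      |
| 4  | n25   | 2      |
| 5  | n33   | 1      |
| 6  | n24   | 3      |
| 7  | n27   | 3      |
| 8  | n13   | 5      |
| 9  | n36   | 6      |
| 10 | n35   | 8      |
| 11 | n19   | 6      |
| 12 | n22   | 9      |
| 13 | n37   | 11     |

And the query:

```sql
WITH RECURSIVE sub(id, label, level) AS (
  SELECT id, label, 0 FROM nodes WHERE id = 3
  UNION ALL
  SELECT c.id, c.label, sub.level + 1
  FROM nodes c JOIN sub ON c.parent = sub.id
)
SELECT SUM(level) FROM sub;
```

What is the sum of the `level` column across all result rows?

12

Base: id=3 (n39) at level 0.
Iteration 1: rows with parent in {3} -> n24 (id 6, level 1), n27 (id 7, level 1).
Iteration 2: rows with parent in {6,7} -> n36 (id 9, level 2), n19 (id 11, level 2).
Iteration 3: rows with parent in {9,11} -> n22 (id 12, level 3), n37 (id 13, level 3).
Iteration 4: no rows with parent in {12,13}; recursion stops.
SUM(level) = 0 + 1 + 1 + 2 + 2 + 3 + 3 = 12.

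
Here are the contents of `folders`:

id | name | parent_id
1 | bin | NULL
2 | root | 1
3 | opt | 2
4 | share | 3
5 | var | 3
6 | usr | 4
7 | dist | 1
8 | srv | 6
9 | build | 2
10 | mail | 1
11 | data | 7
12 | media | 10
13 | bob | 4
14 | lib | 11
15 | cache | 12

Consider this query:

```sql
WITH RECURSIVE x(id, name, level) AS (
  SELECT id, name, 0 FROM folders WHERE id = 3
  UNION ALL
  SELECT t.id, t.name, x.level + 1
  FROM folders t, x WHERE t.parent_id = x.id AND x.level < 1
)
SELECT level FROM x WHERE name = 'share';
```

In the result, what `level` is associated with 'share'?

1

Base: id=3 (opt) at level 0.
Iteration 1: rows with parent_id in {3} -> share (id 4, level 1), var (id 5, level 1).
Iteration 2: level < 1 fails for all current rows; recursion stops.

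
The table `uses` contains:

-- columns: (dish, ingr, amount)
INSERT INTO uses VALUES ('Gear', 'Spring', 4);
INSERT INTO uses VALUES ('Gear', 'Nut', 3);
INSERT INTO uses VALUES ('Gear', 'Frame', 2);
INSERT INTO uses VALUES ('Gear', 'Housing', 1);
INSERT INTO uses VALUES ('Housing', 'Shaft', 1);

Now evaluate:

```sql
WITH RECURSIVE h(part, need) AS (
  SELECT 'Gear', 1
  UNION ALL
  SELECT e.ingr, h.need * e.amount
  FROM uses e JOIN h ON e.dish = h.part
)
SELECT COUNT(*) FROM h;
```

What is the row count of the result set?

Base: (Gear, need=1).
Iteration 1: components of {Gear} -> Frame = 1*2 = 2, Housing = 1*1 = 1, Nut = 1*3 = 3, Spring = 1*4 = 4.
Iteration 2: components of {Frame,Housing,Nut,Spring} -> Shaft = 1*1 = 1.
Iteration 3: no further components; recursion stops.
Total rows emitted: 6.

6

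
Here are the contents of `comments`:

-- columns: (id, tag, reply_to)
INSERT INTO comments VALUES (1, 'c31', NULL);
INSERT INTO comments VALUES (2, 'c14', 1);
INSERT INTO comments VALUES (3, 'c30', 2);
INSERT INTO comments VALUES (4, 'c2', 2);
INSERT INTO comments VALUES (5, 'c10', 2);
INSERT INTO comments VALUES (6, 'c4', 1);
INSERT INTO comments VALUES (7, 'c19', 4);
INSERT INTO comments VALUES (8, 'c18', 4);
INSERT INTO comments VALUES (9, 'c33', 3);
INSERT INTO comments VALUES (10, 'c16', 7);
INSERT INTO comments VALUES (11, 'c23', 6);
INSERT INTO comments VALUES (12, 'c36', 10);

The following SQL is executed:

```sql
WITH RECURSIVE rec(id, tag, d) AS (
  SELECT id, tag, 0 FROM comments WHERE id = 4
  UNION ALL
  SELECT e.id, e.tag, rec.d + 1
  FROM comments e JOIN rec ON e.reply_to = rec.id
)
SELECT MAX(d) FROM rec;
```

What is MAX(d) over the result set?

Base: id=4 (c2) at d 0.
Iteration 1: rows with reply_to in {4} -> c19 (id 7, d 1), c18 (id 8, d 1).
Iteration 2: rows with reply_to in {7,8} -> c16 (id 10, d 2).
Iteration 3: rows with reply_to in {10} -> c36 (id 12, d 3).
Iteration 4: no rows with reply_to in {12}; recursion stops.
d values: 0, 1, 1, 2, 3; the maximum is 3.

3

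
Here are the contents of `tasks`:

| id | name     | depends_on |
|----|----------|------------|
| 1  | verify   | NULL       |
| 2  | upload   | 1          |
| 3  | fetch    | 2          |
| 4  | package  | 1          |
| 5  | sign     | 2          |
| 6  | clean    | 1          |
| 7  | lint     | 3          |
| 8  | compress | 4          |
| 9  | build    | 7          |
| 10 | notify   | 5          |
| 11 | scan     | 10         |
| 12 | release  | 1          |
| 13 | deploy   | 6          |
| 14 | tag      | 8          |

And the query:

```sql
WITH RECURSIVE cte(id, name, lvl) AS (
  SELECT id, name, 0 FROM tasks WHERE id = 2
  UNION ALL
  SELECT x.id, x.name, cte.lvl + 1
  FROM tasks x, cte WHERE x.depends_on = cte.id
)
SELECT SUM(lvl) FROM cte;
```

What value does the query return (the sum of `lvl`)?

12

Base: id=2 (upload) at lvl 0.
Iteration 1: rows with depends_on in {2} -> fetch (id 3, lvl 1), sign (id 5, lvl 1).
Iteration 2: rows with depends_on in {3,5} -> lint (id 7, lvl 2), notify (id 10, lvl 2).
Iteration 3: rows with depends_on in {7,10} -> build (id 9, lvl 3), scan (id 11, lvl 3).
Iteration 4: no rows with depends_on in {9,11}; recursion stops.
SUM(lvl) = 0 + 1 + 1 + 2 + 2 + 3 + 3 = 12.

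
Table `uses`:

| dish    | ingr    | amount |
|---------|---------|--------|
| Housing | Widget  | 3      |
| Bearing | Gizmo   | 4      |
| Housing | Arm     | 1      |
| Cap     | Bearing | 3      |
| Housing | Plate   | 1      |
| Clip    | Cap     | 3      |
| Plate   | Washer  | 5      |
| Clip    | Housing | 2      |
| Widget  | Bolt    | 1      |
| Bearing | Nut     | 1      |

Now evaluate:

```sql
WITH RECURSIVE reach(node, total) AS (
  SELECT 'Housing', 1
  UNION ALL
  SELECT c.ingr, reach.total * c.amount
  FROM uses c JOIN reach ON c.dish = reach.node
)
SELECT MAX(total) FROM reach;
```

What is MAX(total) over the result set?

Base: (Housing, total=1).
Iteration 1: components of {Housing} -> Arm = 1*1 = 1, Plate = 1*1 = 1, Widget = 1*3 = 3.
Iteration 2: components of {Arm,Plate,Widget} -> Bolt = 3*1 = 3, Washer = 1*5 = 5.
Iteration 3: no further components; recursion stops.
total values: 1, 1, 1, 3, 5, 3; the maximum is 5.

5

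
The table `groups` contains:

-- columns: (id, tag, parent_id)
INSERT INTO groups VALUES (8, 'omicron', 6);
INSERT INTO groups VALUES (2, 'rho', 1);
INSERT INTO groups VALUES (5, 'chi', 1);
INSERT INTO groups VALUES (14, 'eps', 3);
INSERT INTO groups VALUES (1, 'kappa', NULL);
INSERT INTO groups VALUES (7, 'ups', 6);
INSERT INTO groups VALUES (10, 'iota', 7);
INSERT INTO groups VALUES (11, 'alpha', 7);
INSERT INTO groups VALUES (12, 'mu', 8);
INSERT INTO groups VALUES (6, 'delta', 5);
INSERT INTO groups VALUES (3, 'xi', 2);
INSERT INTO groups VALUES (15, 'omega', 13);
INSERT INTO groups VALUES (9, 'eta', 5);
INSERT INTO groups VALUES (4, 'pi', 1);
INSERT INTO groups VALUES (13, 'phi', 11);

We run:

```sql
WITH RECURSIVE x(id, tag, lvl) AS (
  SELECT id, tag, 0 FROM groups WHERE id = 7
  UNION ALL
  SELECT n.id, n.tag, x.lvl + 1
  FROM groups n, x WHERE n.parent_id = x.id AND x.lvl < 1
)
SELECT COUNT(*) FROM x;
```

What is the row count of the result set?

3

Base: id=7 (ups) at lvl 0.
Iteration 1: rows with parent_id in {7} -> iota (id 10, lvl 1), alpha (id 11, lvl 1).
Iteration 2: lvl < 1 fails for all current rows; recursion stops.
Total rows emitted: 3.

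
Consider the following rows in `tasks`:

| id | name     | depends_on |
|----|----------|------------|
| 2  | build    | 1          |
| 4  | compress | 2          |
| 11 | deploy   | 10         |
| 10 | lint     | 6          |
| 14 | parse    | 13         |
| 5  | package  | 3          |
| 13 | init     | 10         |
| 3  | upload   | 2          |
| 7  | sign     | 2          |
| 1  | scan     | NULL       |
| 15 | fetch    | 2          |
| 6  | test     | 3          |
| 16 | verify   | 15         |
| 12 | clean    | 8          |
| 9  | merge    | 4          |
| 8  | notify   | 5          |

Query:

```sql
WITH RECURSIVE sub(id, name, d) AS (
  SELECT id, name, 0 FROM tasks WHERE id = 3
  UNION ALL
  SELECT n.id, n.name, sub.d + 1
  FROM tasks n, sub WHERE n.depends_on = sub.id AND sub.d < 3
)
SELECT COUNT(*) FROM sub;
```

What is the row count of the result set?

Base: id=3 (upload) at d 0.
Iteration 1: rows with depends_on in {3} -> package (id 5, d 1), test (id 6, d 1).
Iteration 2: rows with depends_on in {5,6} -> notify (id 8, d 2), lint (id 10, d 2).
Iteration 3: rows with depends_on in {8,10} -> deploy (id 11, d 3), clean (id 12, d 3), init (id 13, d 3).
Iteration 4: d < 3 fails for all current rows; recursion stops.
Total rows emitted: 8.

8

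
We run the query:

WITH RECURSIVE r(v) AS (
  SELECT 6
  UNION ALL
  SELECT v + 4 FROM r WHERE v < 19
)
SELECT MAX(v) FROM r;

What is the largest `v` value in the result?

22

Base: v=6.
Iteration 1: 6 < 19 holds -> v = 6 + 4 = 10.
Iteration 2: 10 < 19 holds -> v = 10 + 4 = 14.
Iteration 3: 14 < 19 holds -> v = 14 + 4 = 18.
Iteration 4: 18 < 19 holds -> v = 18 + 4 = 22.
Iteration 5: 22 < 19 fails; recursion stops.
v values: 6, 10, 14, 18, 22; the maximum is 22.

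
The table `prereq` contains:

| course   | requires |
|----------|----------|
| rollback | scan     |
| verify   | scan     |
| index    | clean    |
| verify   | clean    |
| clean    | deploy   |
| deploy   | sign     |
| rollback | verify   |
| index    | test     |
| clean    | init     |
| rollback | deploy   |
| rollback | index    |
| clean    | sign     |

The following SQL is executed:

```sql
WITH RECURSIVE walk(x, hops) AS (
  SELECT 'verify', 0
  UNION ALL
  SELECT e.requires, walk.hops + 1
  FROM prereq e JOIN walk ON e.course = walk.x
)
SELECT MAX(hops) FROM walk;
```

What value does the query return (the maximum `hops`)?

Base: (verify, hops=0).
Iteration 1: edges from {verify} -> (clean, hops=1), (scan, hops=1).
Iteration 2: edges from {clean,scan} -> (deploy, hops=2), (init, hops=2), (sign, hops=2).
Iteration 3: edges from {deploy,init,sign} -> (sign, hops=3).
Iteration 4: no outgoing edges from {sign}; recursion stops.
hops values: 0, 1, 1, 2, 2, 2, 3; the maximum is 3.

3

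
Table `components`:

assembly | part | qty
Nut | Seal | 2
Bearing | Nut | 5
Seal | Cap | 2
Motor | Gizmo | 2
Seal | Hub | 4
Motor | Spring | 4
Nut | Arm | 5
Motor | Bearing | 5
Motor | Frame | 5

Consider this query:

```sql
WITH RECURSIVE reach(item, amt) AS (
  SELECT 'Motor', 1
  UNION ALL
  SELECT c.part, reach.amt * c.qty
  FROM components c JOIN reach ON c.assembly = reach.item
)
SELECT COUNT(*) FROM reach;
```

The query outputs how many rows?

10

Base: (Motor, amt=1).
Iteration 1: components of {Motor} -> Bearing = 1*5 = 5, Frame = 1*5 = 5, Gizmo = 1*2 = 2, Spring = 1*4 = 4.
Iteration 2: components of {Bearing,Frame,Gizmo,Spring} -> Nut = 5*5 = 25.
Iteration 3: components of {Nut} -> Arm = 25*5 = 125, Seal = 25*2 = 50.
Iteration 4: components of {Arm,Seal} -> Cap = 50*2 = 100, Hub = 50*4 = 200.
Iteration 5: no further components; recursion stops.
Total rows emitted: 10.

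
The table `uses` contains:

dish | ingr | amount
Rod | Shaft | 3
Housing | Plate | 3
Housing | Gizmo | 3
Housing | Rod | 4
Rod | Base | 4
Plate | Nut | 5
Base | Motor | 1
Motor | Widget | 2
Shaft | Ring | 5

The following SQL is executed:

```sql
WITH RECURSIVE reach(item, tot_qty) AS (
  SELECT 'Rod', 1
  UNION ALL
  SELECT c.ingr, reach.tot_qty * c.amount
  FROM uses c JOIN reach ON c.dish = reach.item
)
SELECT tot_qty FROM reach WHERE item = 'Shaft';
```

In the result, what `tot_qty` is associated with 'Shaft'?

Base: (Rod, tot_qty=1).
Iteration 1: components of {Rod} -> Base = 1*4 = 4, Shaft = 1*3 = 3.
Iteration 2: components of {Base,Shaft} -> Motor = 4*1 = 4, Ring = 3*5 = 15.
Iteration 3: components of {Motor,Ring} -> Widget = 4*2 = 8.
Iteration 4: no further components; recursion stops.

3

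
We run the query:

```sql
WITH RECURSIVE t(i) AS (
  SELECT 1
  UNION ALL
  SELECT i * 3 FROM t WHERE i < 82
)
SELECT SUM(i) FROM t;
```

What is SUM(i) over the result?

Base: i=1.
Iteration 1: 1 < 82 holds -> i = 1 * 3 = 3.
Iteration 2: 3 < 82 holds -> i = 3 * 3 = 9.
Iteration 3: 9 < 82 holds -> i = 9 * 3 = 27.
Iteration 4: 27 < 82 holds -> i = 27 * 3 = 81.
Iteration 5: 81 < 82 holds -> i = 81 * 3 = 243.
Iteration 6: 243 < 82 fails; recursion stops.
SUM(i) = 1 + 3 + 9 + 27 + 81 + 243 = 364.

364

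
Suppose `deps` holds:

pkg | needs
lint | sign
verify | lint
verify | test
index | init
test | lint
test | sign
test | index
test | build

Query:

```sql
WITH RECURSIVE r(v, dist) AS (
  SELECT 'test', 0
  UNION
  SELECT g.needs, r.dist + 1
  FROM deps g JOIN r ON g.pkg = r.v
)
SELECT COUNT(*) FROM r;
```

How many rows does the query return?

7

Base: (test, dist=0).
Iteration 1: edges from {test} -> (build, dist=1), (index, dist=1), (lint, dist=1), (sign, dist=1).
Iteration 2: edges from {build,index,lint,sign} -> (init, dist=2), (sign, dist=2).
Iteration 3: no outgoing edges from {init,sign}; recursion stops.
Total rows emitted: 7.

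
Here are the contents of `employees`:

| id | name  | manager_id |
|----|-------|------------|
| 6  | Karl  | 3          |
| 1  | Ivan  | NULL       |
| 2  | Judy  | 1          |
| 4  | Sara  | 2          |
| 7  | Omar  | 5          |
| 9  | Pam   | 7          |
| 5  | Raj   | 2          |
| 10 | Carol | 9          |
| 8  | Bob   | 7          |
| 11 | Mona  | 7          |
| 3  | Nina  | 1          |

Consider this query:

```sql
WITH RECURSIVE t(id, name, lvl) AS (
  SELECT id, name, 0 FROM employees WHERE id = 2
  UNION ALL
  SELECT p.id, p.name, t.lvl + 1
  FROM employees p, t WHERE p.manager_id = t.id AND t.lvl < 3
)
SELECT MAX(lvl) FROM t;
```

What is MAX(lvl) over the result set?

Base: id=2 (Judy) at lvl 0.
Iteration 1: rows with manager_id in {2} -> Sara (id 4, lvl 1), Raj (id 5, lvl 1).
Iteration 2: rows with manager_id in {4,5} -> Omar (id 7, lvl 2).
Iteration 3: rows with manager_id in {7} -> Bob (id 8, lvl 3), Pam (id 9, lvl 3), Mona (id 11, lvl 3).
Iteration 4: lvl < 3 fails for all current rows; recursion stops.
lvl values: 0, 1, 1, 2, 3, 3, 3; the maximum is 3.

3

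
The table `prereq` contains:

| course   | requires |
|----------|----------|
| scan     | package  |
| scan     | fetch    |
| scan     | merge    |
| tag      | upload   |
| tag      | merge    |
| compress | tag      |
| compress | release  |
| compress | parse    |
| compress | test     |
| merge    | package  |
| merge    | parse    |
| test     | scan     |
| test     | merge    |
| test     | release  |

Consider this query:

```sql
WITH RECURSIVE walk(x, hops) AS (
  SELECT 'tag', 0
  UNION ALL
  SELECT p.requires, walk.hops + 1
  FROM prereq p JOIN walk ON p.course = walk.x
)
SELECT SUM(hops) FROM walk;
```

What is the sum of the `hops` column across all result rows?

Base: (tag, hops=0).
Iteration 1: edges from {tag} -> (merge, hops=1), (upload, hops=1).
Iteration 2: edges from {merge,upload} -> (package, hops=2), (parse, hops=2).
Iteration 3: no outgoing edges from {package,parse}; recursion stops.
SUM(hops) = 0 + 1 + 1 + 2 + 2 = 6.

6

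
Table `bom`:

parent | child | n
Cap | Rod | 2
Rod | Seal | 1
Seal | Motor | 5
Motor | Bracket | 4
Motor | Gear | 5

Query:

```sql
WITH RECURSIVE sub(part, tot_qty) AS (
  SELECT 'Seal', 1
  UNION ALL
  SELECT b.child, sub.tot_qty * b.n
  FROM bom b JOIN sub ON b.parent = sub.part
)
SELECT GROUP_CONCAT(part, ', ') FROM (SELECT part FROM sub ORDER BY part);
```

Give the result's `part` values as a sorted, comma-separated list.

Bracket, Gear, Motor, Seal

Base: (Seal, tot_qty=1).
Iteration 1: components of {Seal} -> Motor = 1*5 = 5.
Iteration 2: components of {Motor} -> Bracket = 5*4 = 20, Gear = 5*5 = 25.
Iteration 3: no further components; recursion stops.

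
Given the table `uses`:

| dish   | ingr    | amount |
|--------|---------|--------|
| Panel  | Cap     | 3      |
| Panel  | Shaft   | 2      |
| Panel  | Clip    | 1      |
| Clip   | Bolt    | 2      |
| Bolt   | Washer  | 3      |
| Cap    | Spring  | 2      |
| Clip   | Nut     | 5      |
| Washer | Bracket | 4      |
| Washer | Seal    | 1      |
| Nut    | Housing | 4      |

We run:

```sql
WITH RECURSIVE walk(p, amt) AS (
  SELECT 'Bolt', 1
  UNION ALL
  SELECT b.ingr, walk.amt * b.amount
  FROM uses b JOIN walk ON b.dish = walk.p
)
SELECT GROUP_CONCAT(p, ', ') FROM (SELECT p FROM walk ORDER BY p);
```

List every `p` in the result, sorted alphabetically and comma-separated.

Bolt, Bracket, Seal, Washer

Base: (Bolt, amt=1).
Iteration 1: components of {Bolt} -> Washer = 1*3 = 3.
Iteration 2: components of {Washer} -> Bracket = 3*4 = 12, Seal = 3*1 = 3.
Iteration 3: no further components; recursion stops.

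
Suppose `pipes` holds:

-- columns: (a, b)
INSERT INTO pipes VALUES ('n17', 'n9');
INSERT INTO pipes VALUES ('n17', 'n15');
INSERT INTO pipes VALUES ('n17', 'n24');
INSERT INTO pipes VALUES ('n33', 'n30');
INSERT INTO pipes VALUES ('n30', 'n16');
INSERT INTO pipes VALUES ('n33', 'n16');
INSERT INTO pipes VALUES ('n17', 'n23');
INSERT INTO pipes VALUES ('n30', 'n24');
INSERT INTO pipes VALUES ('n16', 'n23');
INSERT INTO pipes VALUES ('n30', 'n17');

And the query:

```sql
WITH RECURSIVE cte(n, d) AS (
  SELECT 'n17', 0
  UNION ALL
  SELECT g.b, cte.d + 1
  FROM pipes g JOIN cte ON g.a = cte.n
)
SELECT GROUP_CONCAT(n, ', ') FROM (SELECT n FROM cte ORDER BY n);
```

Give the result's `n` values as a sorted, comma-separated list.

n15, n17, n23, n24, n9

Base: (n17, d=0).
Iteration 1: edges from {n17} -> (n15, d=1), (n23, d=1), (n24, d=1), (n9, d=1).
Iteration 2: no outgoing edges from {n15,n23,n24,n9}; recursion stops.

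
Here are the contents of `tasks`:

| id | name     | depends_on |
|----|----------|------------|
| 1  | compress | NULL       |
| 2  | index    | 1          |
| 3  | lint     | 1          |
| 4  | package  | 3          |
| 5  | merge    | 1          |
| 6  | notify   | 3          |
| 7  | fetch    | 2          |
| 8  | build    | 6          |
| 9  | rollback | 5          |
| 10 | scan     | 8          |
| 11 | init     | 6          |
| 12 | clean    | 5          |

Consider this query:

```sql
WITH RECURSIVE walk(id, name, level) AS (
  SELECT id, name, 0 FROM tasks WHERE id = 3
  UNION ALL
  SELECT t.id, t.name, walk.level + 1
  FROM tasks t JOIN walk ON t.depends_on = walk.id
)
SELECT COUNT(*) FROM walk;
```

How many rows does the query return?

Base: id=3 (lint) at level 0.
Iteration 1: rows with depends_on in {3} -> package (id 4, level 1), notify (id 6, level 1).
Iteration 2: rows with depends_on in {4,6} -> build (id 8, level 2), init (id 11, level 2).
Iteration 3: rows with depends_on in {8,11} -> scan (id 10, level 3).
Iteration 4: no rows with depends_on in {10}; recursion stops.
Total rows emitted: 6.

6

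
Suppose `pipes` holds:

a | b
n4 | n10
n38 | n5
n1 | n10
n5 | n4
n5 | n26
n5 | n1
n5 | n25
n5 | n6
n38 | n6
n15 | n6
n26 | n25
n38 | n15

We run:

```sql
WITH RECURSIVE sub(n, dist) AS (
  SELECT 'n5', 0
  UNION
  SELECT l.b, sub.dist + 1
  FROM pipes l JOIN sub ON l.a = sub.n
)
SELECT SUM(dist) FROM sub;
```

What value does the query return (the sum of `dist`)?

Base: (n5, dist=0).
Iteration 1: edges from {n5} -> (n1, dist=1), (n25, dist=1), (n26, dist=1), (n4, dist=1), (n6, dist=1).
Iteration 2: edges from {n1,n25,n26,n4,n6} -> (n10, dist=2), (n25, dist=2). [UNION drops 1 duplicate row(s)]
Iteration 3: no outgoing edges from {n10,n25}; recursion stops.
SUM(dist) = 0 + 1 + 1 + 1 + 1 + 1 + 2 + 2 = 9.

9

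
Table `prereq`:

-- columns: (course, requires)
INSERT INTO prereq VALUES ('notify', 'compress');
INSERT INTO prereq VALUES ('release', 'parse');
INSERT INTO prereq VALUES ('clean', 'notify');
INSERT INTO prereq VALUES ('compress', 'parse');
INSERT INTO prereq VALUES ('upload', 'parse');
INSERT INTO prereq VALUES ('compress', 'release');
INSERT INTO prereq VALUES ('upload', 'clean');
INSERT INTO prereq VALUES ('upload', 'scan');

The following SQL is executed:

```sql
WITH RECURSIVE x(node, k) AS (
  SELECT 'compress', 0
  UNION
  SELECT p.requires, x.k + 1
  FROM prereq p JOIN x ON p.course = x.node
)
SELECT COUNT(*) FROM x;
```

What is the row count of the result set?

Base: (compress, k=0).
Iteration 1: edges from {compress} -> (parse, k=1), (release, k=1).
Iteration 2: edges from {parse,release} -> (parse, k=2).
Iteration 3: no outgoing edges from {parse}; recursion stops.
Total rows emitted: 4.

4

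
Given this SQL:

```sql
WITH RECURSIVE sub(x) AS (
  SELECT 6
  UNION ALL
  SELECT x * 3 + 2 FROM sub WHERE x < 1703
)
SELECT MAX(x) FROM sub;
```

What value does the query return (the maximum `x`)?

5102

Base: x=6.
Iteration 1: 6 < 1703 holds -> x = 6 * 3 + 2 = 20.
Iteration 2: 20 < 1703 holds -> x = 20 * 3 + 2 = 62.
Iteration 3: 62 < 1703 holds -> x = 62 * 3 + 2 = 188.
Iteration 4: 188 < 1703 holds -> x = 188 * 3 + 2 = 566.
Iteration 5: 566 < 1703 holds -> x = 566 * 3 + 2 = 1700.
Iteration 6: 1700 < 1703 holds -> x = 1700 * 3 + 2 = 5102.
Iteration 7: 5102 < 1703 fails; recursion stops.
x values: 6, 20, 62, 188, 566, 1700, 5102; the maximum is 5102.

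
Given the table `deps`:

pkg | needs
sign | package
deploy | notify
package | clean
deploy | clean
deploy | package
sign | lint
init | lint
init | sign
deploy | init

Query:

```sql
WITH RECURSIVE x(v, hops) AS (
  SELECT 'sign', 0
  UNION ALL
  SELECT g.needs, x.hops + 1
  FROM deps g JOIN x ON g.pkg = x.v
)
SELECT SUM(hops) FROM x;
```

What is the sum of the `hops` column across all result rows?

4

Base: (sign, hops=0).
Iteration 1: edges from {sign} -> (lint, hops=1), (package, hops=1).
Iteration 2: edges from {lint,package} -> (clean, hops=2).
Iteration 3: no outgoing edges from {clean}; recursion stops.
SUM(hops) = 0 + 1 + 1 + 2 = 4.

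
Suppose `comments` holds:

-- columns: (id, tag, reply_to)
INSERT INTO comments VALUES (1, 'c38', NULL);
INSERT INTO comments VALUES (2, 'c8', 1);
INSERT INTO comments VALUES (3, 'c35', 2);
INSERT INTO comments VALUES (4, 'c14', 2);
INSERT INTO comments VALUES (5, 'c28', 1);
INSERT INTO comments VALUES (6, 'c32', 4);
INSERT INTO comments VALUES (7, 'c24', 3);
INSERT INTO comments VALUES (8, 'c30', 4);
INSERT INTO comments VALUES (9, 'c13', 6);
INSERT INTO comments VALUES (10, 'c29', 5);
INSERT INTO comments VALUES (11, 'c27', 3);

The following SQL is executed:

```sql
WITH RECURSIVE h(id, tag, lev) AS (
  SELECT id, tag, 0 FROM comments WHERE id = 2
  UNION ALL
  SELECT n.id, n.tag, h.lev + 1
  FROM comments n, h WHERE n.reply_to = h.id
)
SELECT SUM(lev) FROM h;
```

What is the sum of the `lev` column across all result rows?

13

Base: id=2 (c8) at lev 0.
Iteration 1: rows with reply_to in {2} -> c35 (id 3, lev 1), c14 (id 4, lev 1).
Iteration 2: rows with reply_to in {3,4} -> c32 (id 6, lev 2), c24 (id 7, lev 2), c30 (id 8, lev 2), c27 (id 11, lev 2).
Iteration 3: rows with reply_to in {6,7,8,11} -> c13 (id 9, lev 3).
Iteration 4: no rows with reply_to in {9}; recursion stops.
SUM(lev) = 0 + 1 + 1 + 2 + 2 + 2 + 2 + 3 = 13.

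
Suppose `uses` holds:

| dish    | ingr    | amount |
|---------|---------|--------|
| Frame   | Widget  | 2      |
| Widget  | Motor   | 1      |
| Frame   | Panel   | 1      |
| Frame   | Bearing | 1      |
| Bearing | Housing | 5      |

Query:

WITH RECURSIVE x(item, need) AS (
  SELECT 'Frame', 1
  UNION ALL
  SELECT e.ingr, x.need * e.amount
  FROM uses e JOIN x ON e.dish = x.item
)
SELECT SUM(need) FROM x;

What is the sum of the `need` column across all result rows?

Base: (Frame, need=1).
Iteration 1: components of {Frame} -> Bearing = 1*1 = 1, Panel = 1*1 = 1, Widget = 1*2 = 2.
Iteration 2: components of {Bearing,Panel,Widget} -> Housing = 1*5 = 5, Motor = 2*1 = 2.
Iteration 3: no further components; recursion stops.
SUM(need) = 1 + 1 + 2 + 1 + 5 + 2 = 12.

12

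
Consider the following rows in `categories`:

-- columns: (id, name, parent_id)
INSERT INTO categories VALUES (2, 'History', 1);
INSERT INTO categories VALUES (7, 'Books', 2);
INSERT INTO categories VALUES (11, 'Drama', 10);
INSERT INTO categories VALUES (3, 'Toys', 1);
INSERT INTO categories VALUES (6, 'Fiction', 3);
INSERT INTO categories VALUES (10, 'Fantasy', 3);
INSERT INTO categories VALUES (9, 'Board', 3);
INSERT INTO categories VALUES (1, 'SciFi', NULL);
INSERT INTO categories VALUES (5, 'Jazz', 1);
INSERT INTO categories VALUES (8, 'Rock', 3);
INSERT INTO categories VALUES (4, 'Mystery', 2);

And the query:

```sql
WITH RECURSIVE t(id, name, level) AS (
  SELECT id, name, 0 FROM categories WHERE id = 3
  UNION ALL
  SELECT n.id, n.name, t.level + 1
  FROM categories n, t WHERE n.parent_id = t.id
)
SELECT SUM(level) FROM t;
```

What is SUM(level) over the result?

Base: id=3 (Toys) at level 0.
Iteration 1: rows with parent_id in {3} -> Fiction (id 6, level 1), Rock (id 8, level 1), Board (id 9, level 1), Fantasy (id 10, level 1).
Iteration 2: rows with parent_id in {6,8,9,10} -> Drama (id 11, level 2).
Iteration 3: no rows with parent_id in {11}; recursion stops.
SUM(level) = 0 + 1 + 1 + 1 + 1 + 2 = 6.

6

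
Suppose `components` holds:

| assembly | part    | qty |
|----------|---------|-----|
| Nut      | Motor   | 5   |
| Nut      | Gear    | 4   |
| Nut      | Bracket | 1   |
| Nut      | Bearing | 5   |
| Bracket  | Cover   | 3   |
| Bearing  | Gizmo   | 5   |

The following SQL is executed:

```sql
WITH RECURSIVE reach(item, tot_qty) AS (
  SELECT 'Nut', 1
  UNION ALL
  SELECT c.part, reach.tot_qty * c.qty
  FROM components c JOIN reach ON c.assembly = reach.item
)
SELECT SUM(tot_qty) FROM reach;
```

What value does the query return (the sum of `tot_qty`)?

Base: (Nut, tot_qty=1).
Iteration 1: components of {Nut} -> Bearing = 1*5 = 5, Bracket = 1*1 = 1, Gear = 1*4 = 4, Motor = 1*5 = 5.
Iteration 2: components of {Bearing,Bracket,Gear,Motor} -> Cover = 1*3 = 3, Gizmo = 5*5 = 25.
Iteration 3: no further components; recursion stops.
SUM(tot_qty) = 1 + 5 + 4 + 1 + 5 + 3 + 25 = 44.

44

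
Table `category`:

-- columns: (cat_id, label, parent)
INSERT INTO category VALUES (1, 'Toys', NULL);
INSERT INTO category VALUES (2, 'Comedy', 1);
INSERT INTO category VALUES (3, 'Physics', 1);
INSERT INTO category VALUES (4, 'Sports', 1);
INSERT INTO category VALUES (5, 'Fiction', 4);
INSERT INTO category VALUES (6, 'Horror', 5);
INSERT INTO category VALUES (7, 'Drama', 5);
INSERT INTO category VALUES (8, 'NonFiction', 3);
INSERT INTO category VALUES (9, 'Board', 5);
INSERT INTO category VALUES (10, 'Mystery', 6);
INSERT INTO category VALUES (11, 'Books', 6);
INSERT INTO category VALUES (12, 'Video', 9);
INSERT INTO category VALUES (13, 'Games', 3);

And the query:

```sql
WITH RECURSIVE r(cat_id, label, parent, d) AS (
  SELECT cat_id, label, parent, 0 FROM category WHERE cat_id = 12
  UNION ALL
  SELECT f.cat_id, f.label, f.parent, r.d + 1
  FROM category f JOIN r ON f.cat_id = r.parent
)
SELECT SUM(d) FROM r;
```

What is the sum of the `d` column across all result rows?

10

Base: cat_id=12 (Video), parent=9, d 0.
Iteration 1: join on cat_id=9 -> Board (id 9, parent=5, d 1).
Iteration 2: join on cat_id=5 -> Fiction (id 5, parent=4, d 2).
Iteration 3: join on cat_id=4 -> Sports (id 4, parent=1, d 3).
Iteration 4: join on cat_id=1 -> Toys (id 1, parent=NULL, d 4).
Iteration 5: parent is NULL; no match; recursion stops.
SUM(d) = 0 + 1 + 2 + 3 + 4 = 10.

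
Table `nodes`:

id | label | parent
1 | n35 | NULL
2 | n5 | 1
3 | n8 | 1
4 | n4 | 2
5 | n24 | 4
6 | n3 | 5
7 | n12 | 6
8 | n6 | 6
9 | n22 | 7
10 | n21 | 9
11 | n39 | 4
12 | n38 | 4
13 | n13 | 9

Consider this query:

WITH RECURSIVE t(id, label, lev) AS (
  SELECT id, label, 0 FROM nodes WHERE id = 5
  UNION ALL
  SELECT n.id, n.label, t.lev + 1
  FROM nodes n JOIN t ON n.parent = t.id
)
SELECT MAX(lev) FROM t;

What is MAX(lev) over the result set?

Base: id=5 (n24) at lev 0.
Iteration 1: rows with parent in {5} -> n3 (id 6, lev 1).
Iteration 2: rows with parent in {6} -> n12 (id 7, lev 2), n6 (id 8, lev 2).
Iteration 3: rows with parent in {7,8} -> n22 (id 9, lev 3).
Iteration 4: rows with parent in {9} -> n21 (id 10, lev 4), n13 (id 13, lev 4).
Iteration 5: no rows with parent in {10,13}; recursion stops.
lev values: 0, 1, 2, 2, 3, 4, 4; the maximum is 4.

4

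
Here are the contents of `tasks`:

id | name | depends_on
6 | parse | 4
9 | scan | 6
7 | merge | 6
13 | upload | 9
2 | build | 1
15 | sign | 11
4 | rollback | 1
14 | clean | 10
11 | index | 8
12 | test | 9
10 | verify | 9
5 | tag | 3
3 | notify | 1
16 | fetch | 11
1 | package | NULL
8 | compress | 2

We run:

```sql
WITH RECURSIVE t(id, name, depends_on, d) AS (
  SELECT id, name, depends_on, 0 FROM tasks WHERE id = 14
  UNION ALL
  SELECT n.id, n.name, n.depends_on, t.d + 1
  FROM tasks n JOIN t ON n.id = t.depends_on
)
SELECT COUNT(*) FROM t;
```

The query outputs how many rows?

6

Base: id=14 (clean), depends_on=10, d 0.
Iteration 1: join on id=10 -> verify (id 10, depends_on=9, d 1).
Iteration 2: join on id=9 -> scan (id 9, depends_on=6, d 2).
Iteration 3: join on id=6 -> parse (id 6, depends_on=4, d 3).
Iteration 4: join on id=4 -> rollback (id 4, depends_on=1, d 4).
Iteration 5: join on id=1 -> package (id 1, depends_on=NULL, d 5).
Iteration 6: depends_on is NULL; no match; recursion stops.
Total rows emitted: 6.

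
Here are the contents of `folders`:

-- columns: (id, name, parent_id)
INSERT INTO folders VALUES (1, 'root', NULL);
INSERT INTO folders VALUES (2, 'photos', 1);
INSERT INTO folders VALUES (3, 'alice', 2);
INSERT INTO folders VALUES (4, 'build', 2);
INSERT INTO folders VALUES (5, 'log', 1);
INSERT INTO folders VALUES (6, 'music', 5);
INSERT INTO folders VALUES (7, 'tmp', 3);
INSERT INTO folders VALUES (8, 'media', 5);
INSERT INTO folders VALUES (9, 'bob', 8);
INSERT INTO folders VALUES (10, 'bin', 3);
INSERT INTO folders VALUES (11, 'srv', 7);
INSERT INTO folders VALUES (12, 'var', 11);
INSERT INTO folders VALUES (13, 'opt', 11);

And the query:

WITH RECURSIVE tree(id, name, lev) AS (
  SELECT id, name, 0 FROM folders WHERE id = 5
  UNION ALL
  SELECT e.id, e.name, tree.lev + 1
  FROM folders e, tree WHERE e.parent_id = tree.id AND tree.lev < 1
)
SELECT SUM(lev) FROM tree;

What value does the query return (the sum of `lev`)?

Base: id=5 (log) at lev 0.
Iteration 1: rows with parent_id in {5} -> music (id 6, lev 1), media (id 8, lev 1).
Iteration 2: lev < 1 fails for all current rows; recursion stops.
SUM(lev) = 0 + 1 + 1 = 2.

2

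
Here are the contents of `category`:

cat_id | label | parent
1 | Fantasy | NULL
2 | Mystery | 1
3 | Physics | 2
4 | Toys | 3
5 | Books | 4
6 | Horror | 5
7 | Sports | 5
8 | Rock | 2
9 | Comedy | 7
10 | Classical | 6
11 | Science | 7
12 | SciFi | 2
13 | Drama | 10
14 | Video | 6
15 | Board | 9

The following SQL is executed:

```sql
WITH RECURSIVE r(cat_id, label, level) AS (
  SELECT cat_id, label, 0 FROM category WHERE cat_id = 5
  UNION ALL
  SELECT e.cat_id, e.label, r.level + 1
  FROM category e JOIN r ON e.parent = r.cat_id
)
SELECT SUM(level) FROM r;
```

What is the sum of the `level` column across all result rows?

Base: cat_id=5 (Books) at level 0.
Iteration 1: rows with parent in {5} -> Horror (id 6, level 1), Sports (id 7, level 1).
Iteration 2: rows with parent in {6,7} -> Comedy (id 9, level 2), Classical (id 10, level 2), Science (id 11, level 2), Video (id 14, level 2).
Iteration 3: rows with parent in {9,10,11,14} -> Drama (id 13, level 3), Board (id 15, level 3).
Iteration 4: no rows with parent in {13,15}; recursion stops.
SUM(level) = 0 + 1 + 1 + 2 + 2 + 2 + 2 + 3 + 3 = 16.

16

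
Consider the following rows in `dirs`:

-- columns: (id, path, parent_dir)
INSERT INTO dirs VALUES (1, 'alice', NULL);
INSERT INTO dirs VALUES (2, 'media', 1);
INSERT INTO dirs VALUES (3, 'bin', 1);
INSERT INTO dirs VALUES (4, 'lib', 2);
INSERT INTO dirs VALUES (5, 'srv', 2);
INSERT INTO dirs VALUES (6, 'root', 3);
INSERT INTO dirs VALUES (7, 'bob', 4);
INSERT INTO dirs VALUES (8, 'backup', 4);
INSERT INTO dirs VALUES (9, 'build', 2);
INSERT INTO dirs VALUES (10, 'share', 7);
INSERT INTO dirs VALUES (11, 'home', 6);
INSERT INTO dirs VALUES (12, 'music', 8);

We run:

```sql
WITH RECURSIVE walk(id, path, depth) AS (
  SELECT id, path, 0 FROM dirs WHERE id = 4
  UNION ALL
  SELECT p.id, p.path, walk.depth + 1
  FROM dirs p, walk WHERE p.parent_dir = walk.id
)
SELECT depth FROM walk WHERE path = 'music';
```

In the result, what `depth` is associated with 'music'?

Base: id=4 (lib) at depth 0.
Iteration 1: rows with parent_dir in {4} -> bob (id 7, depth 1), backup (id 8, depth 1).
Iteration 2: rows with parent_dir in {7,8} -> share (id 10, depth 2), music (id 12, depth 2).
Iteration 3: no rows with parent_dir in {10,12}; recursion stops.

2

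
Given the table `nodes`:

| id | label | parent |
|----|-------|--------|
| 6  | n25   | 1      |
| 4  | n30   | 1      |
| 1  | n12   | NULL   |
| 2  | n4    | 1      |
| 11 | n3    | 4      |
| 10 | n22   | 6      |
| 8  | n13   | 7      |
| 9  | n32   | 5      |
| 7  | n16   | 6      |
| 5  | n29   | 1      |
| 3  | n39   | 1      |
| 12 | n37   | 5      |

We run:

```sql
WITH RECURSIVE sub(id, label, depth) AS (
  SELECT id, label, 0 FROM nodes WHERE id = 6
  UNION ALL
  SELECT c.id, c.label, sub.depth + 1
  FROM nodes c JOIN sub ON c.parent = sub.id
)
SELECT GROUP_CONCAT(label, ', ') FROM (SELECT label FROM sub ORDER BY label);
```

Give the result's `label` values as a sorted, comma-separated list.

n13, n16, n22, n25

Base: id=6 (n25) at depth 0.
Iteration 1: rows with parent in {6} -> n16 (id 7, depth 1), n22 (id 10, depth 1).
Iteration 2: rows with parent in {7,10} -> n13 (id 8, depth 2).
Iteration 3: no rows with parent in {8}; recursion stops.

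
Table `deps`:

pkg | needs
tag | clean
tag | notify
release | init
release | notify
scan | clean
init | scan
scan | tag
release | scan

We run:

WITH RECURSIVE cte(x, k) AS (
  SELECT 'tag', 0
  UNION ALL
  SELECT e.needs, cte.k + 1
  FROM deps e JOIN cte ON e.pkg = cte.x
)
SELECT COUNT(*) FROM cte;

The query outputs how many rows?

Base: (tag, k=0).
Iteration 1: edges from {tag} -> (clean, k=1), (notify, k=1).
Iteration 2: no outgoing edges from {clean,notify}; recursion stops.
Total rows emitted: 3.

3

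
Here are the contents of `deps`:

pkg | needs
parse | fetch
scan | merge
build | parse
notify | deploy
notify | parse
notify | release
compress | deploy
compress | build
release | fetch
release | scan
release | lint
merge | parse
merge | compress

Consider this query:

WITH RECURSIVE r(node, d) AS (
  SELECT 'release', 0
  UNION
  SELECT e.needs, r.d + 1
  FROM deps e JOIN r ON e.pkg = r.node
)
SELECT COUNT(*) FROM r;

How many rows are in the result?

12

Base: (release, d=0).
Iteration 1: edges from {release} -> (fetch, d=1), (lint, d=1), (scan, d=1).
Iteration 2: edges from {fetch,lint,scan} -> (merge, d=2).
Iteration 3: edges from {merge} -> (compress, d=3), (parse, d=3).
Iteration 4: edges from {compress,parse} -> (build, d=4), (deploy, d=4), (fetch, d=4).
Iteration 5: edges from {build,deploy,fetch} -> (parse, d=5).
Iteration 6: edges from {parse} -> (fetch, d=6).
Iteration 7: no outgoing edges from {fetch}; recursion stops.
Total rows emitted: 12.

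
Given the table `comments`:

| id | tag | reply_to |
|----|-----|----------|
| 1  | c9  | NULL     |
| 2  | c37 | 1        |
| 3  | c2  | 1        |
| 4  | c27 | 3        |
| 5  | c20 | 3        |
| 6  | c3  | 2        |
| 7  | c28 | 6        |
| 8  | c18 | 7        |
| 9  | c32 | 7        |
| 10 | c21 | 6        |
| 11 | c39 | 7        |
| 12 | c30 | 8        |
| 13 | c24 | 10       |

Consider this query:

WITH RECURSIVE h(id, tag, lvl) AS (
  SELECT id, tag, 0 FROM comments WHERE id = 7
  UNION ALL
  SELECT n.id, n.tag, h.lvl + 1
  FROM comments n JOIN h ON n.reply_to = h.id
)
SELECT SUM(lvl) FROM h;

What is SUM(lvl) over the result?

5

Base: id=7 (c28) at lvl 0.
Iteration 1: rows with reply_to in {7} -> c18 (id 8, lvl 1), c32 (id 9, lvl 1), c39 (id 11, lvl 1).
Iteration 2: rows with reply_to in {8,9,11} -> c30 (id 12, lvl 2).
Iteration 3: no rows with reply_to in {12}; recursion stops.
SUM(lvl) = 0 + 1 + 1 + 1 + 2 = 5.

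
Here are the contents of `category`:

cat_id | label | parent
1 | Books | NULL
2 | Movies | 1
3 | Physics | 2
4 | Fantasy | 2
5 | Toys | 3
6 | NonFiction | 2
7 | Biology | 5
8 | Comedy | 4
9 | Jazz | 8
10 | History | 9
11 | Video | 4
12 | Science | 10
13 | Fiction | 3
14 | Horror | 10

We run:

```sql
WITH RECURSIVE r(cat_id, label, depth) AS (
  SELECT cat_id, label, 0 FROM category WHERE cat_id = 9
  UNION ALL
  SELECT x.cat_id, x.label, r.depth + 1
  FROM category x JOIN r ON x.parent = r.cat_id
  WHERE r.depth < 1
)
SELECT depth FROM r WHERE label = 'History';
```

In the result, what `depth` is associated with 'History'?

1

Base: cat_id=9 (Jazz) at depth 0.
Iteration 1: rows with parent in {9} -> History (id 10, depth 1).
Iteration 2: depth < 1 fails for all current rows; recursion stops.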